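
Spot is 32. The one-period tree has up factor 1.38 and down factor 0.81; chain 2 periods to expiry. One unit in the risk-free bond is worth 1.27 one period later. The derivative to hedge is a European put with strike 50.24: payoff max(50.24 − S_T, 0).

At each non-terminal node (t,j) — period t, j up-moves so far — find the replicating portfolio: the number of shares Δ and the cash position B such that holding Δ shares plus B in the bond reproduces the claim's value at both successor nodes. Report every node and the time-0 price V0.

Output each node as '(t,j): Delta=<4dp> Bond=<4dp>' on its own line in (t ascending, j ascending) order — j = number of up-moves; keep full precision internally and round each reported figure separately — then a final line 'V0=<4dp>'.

(0,0): Delta=-0.6272 Bond=23.5403
(1,0): Delta=-1.0000 Bond=39.5591
(1,1): Delta=-0.5749 Bond=27.5855
V0=3.4698

Under the risk-neutral measure, an up-move has probability p* = (R−d)/(u−d) = 0.8070 and values discount at R = 1.27.
Payoff layer (t=2): V(2,0)=29.2448, V(2,1)=14.4704, V(2,2)=0.0000
  t=1,j=0: stock 25.9200 → up 35.7696 (V=14.4704), down 20.9952 (V=29.2448). Price 13.6391; hedge Δ=-1.0000, bond B=39.5591.
  t=1,j=1: stock 44.1600 → up 60.9408 (V=0.0000), down 35.7696 (V=14.4704). Price 2.1988; hedge Δ=-0.5749, bond B=27.5855.
  t=0,j=0: stock 32.0000 → up 44.1600 (V=2.1988), down 25.9200 (V=13.6391). Price 3.4698; hedge Δ=-0.6272, bond B=23.5403.
Check: Δ(0,0)·S0 + B(0,0) = 3.4698 = V0.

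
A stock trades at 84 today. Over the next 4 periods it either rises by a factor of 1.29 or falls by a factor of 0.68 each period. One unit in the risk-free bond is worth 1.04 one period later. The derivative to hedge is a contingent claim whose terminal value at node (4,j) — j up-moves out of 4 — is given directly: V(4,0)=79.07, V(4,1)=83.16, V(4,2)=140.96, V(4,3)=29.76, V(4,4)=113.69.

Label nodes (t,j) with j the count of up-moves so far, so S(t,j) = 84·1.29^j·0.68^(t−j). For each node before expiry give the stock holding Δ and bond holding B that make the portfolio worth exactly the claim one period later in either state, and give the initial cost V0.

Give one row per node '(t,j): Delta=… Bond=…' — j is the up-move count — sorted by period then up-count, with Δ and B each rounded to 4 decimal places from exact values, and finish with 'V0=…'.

(0,0): Delta=-0.2238 Bond=94.9096
(1,0): Delta=-0.2676 Bond=101.2073
(1,1): Delta=-0.2077 Bond=96.9690
(2,0): Delta=1.4524 Bond=38.4516
(2,1): Delta=-0.8971 Bond=151.6473
(2,2): Delta=0.0446 Bond=65.5703
(3,0): Delta=0.2539 Bond=71.6449
(3,1): Delta=1.8911 Bond=18.0069
(3,2): Delta=-1.9178 Bond=254.7314
(3,3): Delta=0.7630 Bond=-61.3474
V0=76.1138

The replicating-portfolio and risk-neutral prices coincide; use p* = (1.04−0.68)/(1.29−0.68) = 0.5902 for the latter.
Payoff layer (t=4): V(4,0)=79.0700, V(4,1)=83.1600, V(4,2)=140.9600, V(4,3)=29.7600, V(4,4)=113.6900
  t=3,j=0: stock 26.4123 → up 34.0719 (V=83.1600), down 17.9604 (V=79.0700). Price 78.3498; hedge Δ=0.2539, bond B=71.6449.
  t=3,j=1: stock 50.1057 → up 64.6363 (V=140.9600), down 34.0719 (V=83.1600). Price 112.7610; hedge Δ=1.8911, bond B=18.0069.
  t=3,j=2: stock 95.0534 → up 122.6189 (V=29.7600), down 64.6363 (V=140.9600). Price 72.4363; hedge Δ=-1.9178, bond B=254.7314.
  t=3,j=3: stock 180.3219 → up 232.6152 (V=113.6900), down 122.6189 (V=29.7600). Price 76.2427; hedge Δ=0.7630, bond B=-61.3474.
  t=2,j=0: stock 38.8416 → up 50.1057 (V=112.7610), down 26.4123 (V=78.3498). Price 94.8635; hedge Δ=1.4524, bond B=38.4516.
  t=2,j=1: stock 73.6848 → up 95.0534 (V=72.4363), down 50.1057 (V=112.7610). Price 85.5412; hedge Δ=-0.8971, bond B=151.6473.
  t=2,j=2: stock 139.7844 → up 180.3219 (V=76.2427), down 95.0534 (V=72.4363). Price 71.8103; hedge Δ=0.0446, bond B=65.5703.
  t=1,j=0: stock 57.1200 → up 73.6848 (V=85.5412), down 38.8416 (V=94.8635). Price 85.9248; hedge Δ=-0.2676, bond B=101.2073.
  t=1,j=1: stock 108.3600 → up 139.7844 (V=71.8103), down 73.6848 (V=85.5412). Price 74.4594; hedge Δ=-0.2077, bond B=96.9690.
  t=0,j=0: stock 84.0000 → up 108.3600 (V=74.4594), down 57.1200 (V=85.9248). Price 76.1138; hedge Δ=-0.2238, bond B=94.9096.
The time-0 hedge costs 76.1138, which is the no-arbitrage price.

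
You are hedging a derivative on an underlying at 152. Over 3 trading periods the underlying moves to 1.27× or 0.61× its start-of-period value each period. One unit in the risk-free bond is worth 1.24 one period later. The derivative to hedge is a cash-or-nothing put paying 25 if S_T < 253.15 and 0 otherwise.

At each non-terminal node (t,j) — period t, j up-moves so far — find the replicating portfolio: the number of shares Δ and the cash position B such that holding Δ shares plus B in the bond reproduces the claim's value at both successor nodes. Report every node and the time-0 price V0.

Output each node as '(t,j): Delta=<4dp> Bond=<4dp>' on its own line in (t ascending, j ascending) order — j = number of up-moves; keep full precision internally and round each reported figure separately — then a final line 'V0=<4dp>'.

(0,0): Delta=-0.1477 Bond=24.1543
(1,0): Delta=0.0000 Bond=16.2591
(1,1): Delta=-0.1511 Bond=30.6034
(2,0): Delta=0.0000 Bond=20.1613
(2,1): Delta=0.0000 Bond=20.1613
(2,2): Delta=-0.1545 Bond=38.7952
V0=1.7080

The replicating-portfolio and risk-neutral prices coincide; use p* = (1.24−0.61)/(1.27−0.61) = 0.9545 for the latter.
Terminal payoffs: V(3,0)=25.0000, V(3,1)=25.0000, V(3,2)=25.0000, V(3,3)=0.0000
  t=2,j=0: stock 56.5592 → up 71.8302 (V=25.0000), down 34.5011 (V=25.0000). Price 20.1613; hedge Δ=0.0000, bond B=20.1613.
  t=2,j=1: stock 117.7544 → up 149.5481 (V=25.0000), down 71.8302 (V=25.0000). Price 20.1613; hedge Δ=0.0000, bond B=20.1613.
  t=2,j=2: stock 245.1608 → up 311.3542 (V=0.0000), down 149.5481 (V=25.0000). Price 0.9164; hedge Δ=-0.1545, bond B=38.7952.
  t=1,j=0: stock 92.7200 → up 117.7544 (V=20.1613), down 56.5592 (V=20.1613). Price 16.2591; hedge Δ=0.0000, bond B=16.2591.
  t=1,j=1: stock 193.0400 → up 245.1608 (V=0.9164), down 117.7544 (V=20.1613). Price 1.4445; hedge Δ=-0.1511, bond B=30.6034.
  t=0,j=0: stock 152.0000 → up 193.0400 (V=1.4445), down 92.7200 (V=16.2591). Price 1.7080; hedge Δ=-0.1477, bond B=24.1543.
The time-0 hedge costs 1.7080, which is the no-arbitrage price.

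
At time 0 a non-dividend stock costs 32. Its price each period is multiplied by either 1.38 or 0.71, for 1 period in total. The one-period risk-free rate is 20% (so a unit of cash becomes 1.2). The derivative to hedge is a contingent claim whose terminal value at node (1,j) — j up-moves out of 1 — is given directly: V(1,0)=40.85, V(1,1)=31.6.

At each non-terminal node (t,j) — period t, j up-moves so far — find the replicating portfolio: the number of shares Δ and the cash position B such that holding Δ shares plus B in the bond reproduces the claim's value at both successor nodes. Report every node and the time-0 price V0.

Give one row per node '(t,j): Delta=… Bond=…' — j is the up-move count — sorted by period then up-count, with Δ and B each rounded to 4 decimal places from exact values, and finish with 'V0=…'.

No-arbitrage ⇒ martingale measure with p* = (R−d)/(u−d) = 0.7313.
Terminal payoffs: V(1,0)=40.8500, V(1,1)=31.6000
Node (0,0) S=32.0000: V=(p*·31.6000+(1−p*)·40.8500)/1.2=28.4042; Δ=(31.6000−40.8500)/(44.1600−22.7200)=-0.4314; B=V−Δ·S=42.2102
Check: Δ(0,0)·S0 + B(0,0) = 28.4042 = V0.

(0,0): Delta=-0.4314 Bond=42.2102
V0=28.4042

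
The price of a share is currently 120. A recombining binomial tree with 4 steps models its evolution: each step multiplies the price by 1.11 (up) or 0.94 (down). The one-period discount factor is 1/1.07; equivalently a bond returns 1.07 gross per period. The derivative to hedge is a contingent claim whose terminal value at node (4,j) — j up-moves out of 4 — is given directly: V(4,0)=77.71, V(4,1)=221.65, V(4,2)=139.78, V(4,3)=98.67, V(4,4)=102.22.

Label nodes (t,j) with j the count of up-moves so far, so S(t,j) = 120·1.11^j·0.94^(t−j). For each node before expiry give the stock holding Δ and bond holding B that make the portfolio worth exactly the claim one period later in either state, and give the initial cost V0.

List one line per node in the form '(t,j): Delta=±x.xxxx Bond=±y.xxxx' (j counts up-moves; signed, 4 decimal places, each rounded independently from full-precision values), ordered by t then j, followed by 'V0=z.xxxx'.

Since d<R<u, set p* = (R−d)/(u−d) = 0.7647; price each node as the discounted p*-expectation of its children.
Payoff layer (t=4): V(4,0)=77.7100, V(4,1)=221.6500, V(4,2)=139.7800, V(4,3)=98.6700, V(4,4)=102.2200
  t=3,j=0: stock 99.6701 → up 110.6338 (V=221.6500), down 93.6899 (V=77.7100). Price 175.4970; hedge Δ=8.4951, bond B=-671.2089.
  t=3,j=1: stock 117.6955 → up 130.6420 (V=139.7800), down 110.6338 (V=221.6500). Price 148.6388; hedge Δ=-4.0918, bond B=630.2270.
  t=3,j=2: stock 138.9809 → up 154.2688 (V=98.6700), down 130.6420 (V=139.7800). Price 101.2551; hedge Δ=-1.7400, bond B=343.0786.
  t=3,j=3: stock 164.1157 → up 182.1684 (V=102.2200), down 154.2688 (V=98.6700). Price 94.7521; hedge Δ=0.1272, bond B=73.8697.
  t=2,j=0: stock 106.0320 → up 117.6955 (V=148.6388), down 99.6701 (V=175.4970). Price 144.8209; hedge Δ=-1.4900, bond B=302.8101.
  t=2,j=1: stock 125.2080 → up 138.9809 (V=101.2551), down 117.6955 (V=148.6388). Price 105.0507; hedge Δ=-2.2261, bond B=383.7785.
  t=2,j=2: stock 147.8520 → up 164.1157 (V=94.7521), down 138.9809 (V=101.2551). Price 89.9834; hedge Δ=-0.2587, bond B=128.2364.
  t=1,j=0: stock 112.8000 → up 125.2080 (V=105.0507), down 106.0320 (V=144.8209). Price 106.9237; hedge Δ=-2.0740, bond B=340.8664.
  t=1,j=1: stock 133.2000 → up 147.8520 (V=89.9834), down 125.2080 (V=105.0507). Price 87.4099; hedge Δ=-0.6654, bond B=176.0411.
  t=0,j=0: stock 120.0000 → up 133.2000 (V=87.4099), down 112.8000 (V=106.9237). Price 85.9826; hedge Δ=-0.9566, bond B=200.7696.
Each (Δ,B) replicates both successor values, so the strategy is self-financing and V0 is arbitrage-free.

(0,0): Delta=-0.9566 Bond=200.7696
(1,0): Delta=-2.0740 Bond=340.8664
(1,1): Delta=-0.6654 Bond=176.0411
(2,0): Delta=-1.4900 Bond=302.8101
(2,1): Delta=-2.2261 Bond=383.7785
(2,2): Delta=-0.2587 Bond=128.2364
(3,0): Delta=8.4951 Bond=-671.2089
(3,1): Delta=-4.0918 Bond=630.2270
(3,2): Delta=-1.7400 Bond=343.0786
(3,3): Delta=0.1272 Bond=73.8697
V0=85.9826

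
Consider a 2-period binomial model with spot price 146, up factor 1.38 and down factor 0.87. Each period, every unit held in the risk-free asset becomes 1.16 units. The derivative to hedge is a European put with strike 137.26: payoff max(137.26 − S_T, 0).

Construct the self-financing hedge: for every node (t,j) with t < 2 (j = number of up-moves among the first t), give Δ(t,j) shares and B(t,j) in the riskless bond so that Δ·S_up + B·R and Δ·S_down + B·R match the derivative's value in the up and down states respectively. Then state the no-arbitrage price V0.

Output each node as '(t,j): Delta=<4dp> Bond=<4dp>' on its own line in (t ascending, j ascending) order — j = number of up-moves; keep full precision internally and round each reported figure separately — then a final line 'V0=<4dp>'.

(0,0): Delta=-0.1336 Bond=23.2066
(1,0): Delta=-0.4130 Bond=62.4046
(1,1): Delta=0.0000 Bond=0.0000
V0=3.6996

No-arbitrage ⇒ martingale measure with p* = (R−d)/(u−d) = 0.5686.
Terminal payoffs: V(2,0)=26.7526, V(2,1)=0.0000, V(2,2)=0.0000
(1,0): S=127.0200. Δ = (V_up−V_dn)/(S_up−S_dn) = (0.0000−26.7526)/(175.2876−110.5074) = -0.4130. V = [p*·0.0000 + (1−p*)·26.7526]/1.16 = 9.9486. B = V − Δ·S = 62.4046.
(1,1): S=201.4800. Δ = (V_up−V_dn)/(S_up−S_dn) = (0.0000−0.0000)/(278.0424−175.2876) = 0.0000. V = [p*·0.0000 + (1−p*)·0.0000]/1.16 = 0.0000. B = V − Δ·S = 0.0000.
(0,0): S=146.0000. Δ = (V_up−V_dn)/(S_up−S_dn) = (0.0000−9.9486)/(201.4800−127.0200) = -0.1336. V = [p*·0.0000 + (1−p*)·9.9486]/1.16 = 3.6996. B = V − Δ·S = 23.2066.
Each (Δ,B) replicates both successor values, so the strategy is self-financing and V0 is arbitrage-free.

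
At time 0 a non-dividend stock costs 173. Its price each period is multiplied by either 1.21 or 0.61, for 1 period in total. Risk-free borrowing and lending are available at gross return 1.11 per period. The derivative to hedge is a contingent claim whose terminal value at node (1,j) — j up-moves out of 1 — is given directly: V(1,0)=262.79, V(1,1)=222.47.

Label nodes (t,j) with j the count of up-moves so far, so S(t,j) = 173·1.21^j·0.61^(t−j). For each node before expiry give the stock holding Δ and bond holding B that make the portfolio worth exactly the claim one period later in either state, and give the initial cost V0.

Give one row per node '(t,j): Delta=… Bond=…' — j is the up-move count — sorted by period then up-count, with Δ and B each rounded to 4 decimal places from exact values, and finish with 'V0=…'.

Since d<R<u, set p* = (R−d)/(u−d) = 0.8333; price each node as the discounted p*-expectation of its children.
At expiry t=1: V(1,0)=262.7900, V(1,1)=222.4700
  t=0,j=0: stock 173.0000 → up 209.3300 (V=222.4700), down 105.5300 (V=262.7900). Price 206.4775; hedge Δ=-0.3884, bond B=273.6775.
Self-financing check: at every node Δ·S+B equals the discounted successor values.

(0,0): Delta=-0.3884 Bond=273.6775
V0=206.4775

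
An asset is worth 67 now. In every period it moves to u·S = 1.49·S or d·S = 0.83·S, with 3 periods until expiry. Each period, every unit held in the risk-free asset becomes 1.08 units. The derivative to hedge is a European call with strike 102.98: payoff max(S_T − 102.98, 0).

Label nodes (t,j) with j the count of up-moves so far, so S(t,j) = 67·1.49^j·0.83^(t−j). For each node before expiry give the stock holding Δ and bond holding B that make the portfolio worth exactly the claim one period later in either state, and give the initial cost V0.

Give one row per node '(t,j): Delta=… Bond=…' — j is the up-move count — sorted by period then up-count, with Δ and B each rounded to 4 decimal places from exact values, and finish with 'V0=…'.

Risk-neutral probability p* = (R−d)/(u−d) = (1.08−0.83)/(1.49−0.83) = 0.3788.
Terminal values V(3,·): V(3,0)=0.0000, V(3,1)=0.0000, V(3,2)=20.4798, V(3,3)=118.6526
(2,0): S=46.1563. Δ = (V_up−V_dn)/(S_up−S_dn) = (0.0000−0.0000)/(68.7729−38.3097) = 0.0000. V = [p*·0.0000 + (1−p*)·0.0000]/1.08 = 0.0000. B = V − Δ·S = 0.0000.
(2,1): S=82.8589. Δ = (V_up−V_dn)/(S_up−S_dn) = (20.4798−0.0000)/(123.4598−68.7729) = 0.3745. V = [p*·20.4798 + (1−p*)·0.0000]/1.08 = 7.1829. B = V − Δ·S = -23.8471.
(2,2): S=148.7467. Δ = (V_up−V_dn)/(S_up−S_dn) = (118.6526−20.4798)/(221.6326−123.4598) = 1.0000. V = [p*·118.6526 + (1−p*)·20.4798]/1.08 = 53.3948. B = V − Δ·S = -95.3519.
(1,0): S=55.6100. Δ = (V_up−V_dn)/(S_up−S_dn) = (7.1829−0.0000)/(82.8589−46.1563) = 0.1957. V = [p*·7.1829 + (1−p*)·0.0000]/1.08 = 2.5192. B = V − Δ·S = -8.3639.
(1,1): S=99.8300. Δ = (V_up−V_dn)/(S_up−S_dn) = (53.3948−7.1829)/(148.7467−82.8589) = 0.7014. V = [p*·53.3948 + (1−p*)·7.1829]/1.08 = 22.8587. B = V − Δ·S = -47.1595.
(0,0): S=67.0000. Δ = (V_up−V_dn)/(S_up−S_dn) = (22.8587−2.5192)/(99.8300−55.6100) = 0.4600. V = [p*·22.8587 + (1−p*)·2.5192]/1.08 = 9.4663. B = V − Δ·S = -21.3511.
Each (Δ,B) replicates both successor values, so the strategy is self-financing and V0 is arbitrage-free.

(0,0): Delta=0.4600 Bond=-21.3511
(1,0): Delta=0.1957 Bond=-8.3639
(1,1): Delta=0.7014 Bond=-47.1595
(2,0): Delta=0.0000 Bond=0.0000
(2,1): Delta=0.3745 Bond=-23.8471
(2,2): Delta=1.0000 Bond=-95.3519
V0=9.4663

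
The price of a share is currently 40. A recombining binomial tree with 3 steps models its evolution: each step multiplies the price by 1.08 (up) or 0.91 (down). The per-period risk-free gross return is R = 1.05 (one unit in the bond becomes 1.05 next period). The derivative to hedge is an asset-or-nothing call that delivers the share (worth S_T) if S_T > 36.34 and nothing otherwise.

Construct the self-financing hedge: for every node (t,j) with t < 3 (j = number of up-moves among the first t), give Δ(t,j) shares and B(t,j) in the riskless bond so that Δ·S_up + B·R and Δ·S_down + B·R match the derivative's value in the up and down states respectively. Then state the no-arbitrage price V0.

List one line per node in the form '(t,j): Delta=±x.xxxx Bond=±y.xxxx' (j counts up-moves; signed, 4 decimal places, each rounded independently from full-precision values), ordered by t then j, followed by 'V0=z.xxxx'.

Risk-neutral probability p* = (R−d)/(u−d) = (1.05−0.91)/(1.08−0.91) = 0.8235.
Payoff layer (t=3): V(3,0)=0.0000, V(3,1)=0.0000, V(3,2)=42.4570, V(3,3)=50.3885
(2,0): S=33.1240. Δ = (V_up−V_dn)/(S_up−S_dn) = (0.0000−0.0000)/(35.7739−30.1428) = 0.0000. V = [p*·0.0000 + (1−p*)·0.0000]/1.05 = 0.0000. B = V − Δ·S = 0.0000.
(2,1): S=39.3120. Δ = (V_up−V_dn)/(S_up−S_dn) = (42.4570−0.0000)/(42.4570−35.7739) = 6.3529. V = [p*·42.4570 + (1−p*)·0.0000]/1.05 = 33.2996. B = V − Δ·S = -216.4472.
(2,2): S=46.6560. Δ = (V_up−V_dn)/(S_up−S_dn) = (50.3885−42.4570)/(50.3885−42.4570) = 1.0000. V = [p*·50.3885 + (1−p*)·42.4570]/1.05 = 46.6560. B = V − Δ·S = 0.0000.
(1,0): S=36.4000. Δ = (V_up−V_dn)/(S_up−S_dn) = (33.2996−0.0000)/(39.3120−33.1240) = 5.3813. V = [p*·33.2996 + (1−p*)·0.0000]/1.05 = 26.1173. B = V − Δ·S = -169.7625.
(1,1): S=43.2000. Δ = (V_up−V_dn)/(S_up−S_dn) = (46.6560−33.2996)/(46.6560−39.3120) = 1.8187. V = [p*·46.6560 + (1−p*)·33.2996]/1.05 = 42.1895. B = V − Δ·S = -36.3777.
(0,0): S=40.0000. Δ = (V_up−V_dn)/(S_up−S_dn) = (42.1895−26.1173)/(43.2000−36.4000) = 2.3636. V = [p*·42.1895 + (1−p*)·26.1173]/1.05 = 37.4793. B = V − Δ·S = -57.0630.
Root portfolio cost Δ·40+B reproduces V0=37.4793.

(0,0): Delta=2.3636 Bond=-57.0630
(1,0): Delta=5.3813 Bond=-169.7625
(1,1): Delta=1.8187 Bond=-36.3777
(2,0): Delta=0.0000 Bond=0.0000
(2,1): Delta=6.3529 Bond=-216.4472
(2,2): Delta=1.0000 Bond=0.0000
V0=37.4793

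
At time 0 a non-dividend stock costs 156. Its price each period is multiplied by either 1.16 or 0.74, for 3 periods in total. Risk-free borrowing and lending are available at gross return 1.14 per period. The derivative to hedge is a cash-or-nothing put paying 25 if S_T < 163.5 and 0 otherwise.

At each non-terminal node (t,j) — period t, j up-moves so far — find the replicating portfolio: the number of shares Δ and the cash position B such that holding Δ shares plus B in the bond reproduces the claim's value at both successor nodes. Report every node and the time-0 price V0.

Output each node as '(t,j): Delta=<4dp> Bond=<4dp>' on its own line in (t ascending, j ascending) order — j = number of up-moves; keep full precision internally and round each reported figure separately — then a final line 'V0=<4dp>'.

(0,0): Delta=-0.2663 Bond=43.8411
(1,0): Delta=0.0000 Bond=19.2367
(1,1): Delta=-0.2748 Bond=51.5159
(2,0): Delta=0.0000 Bond=21.9298
(2,1): Delta=0.0000 Bond=21.9298
(2,2): Delta=-0.2836 Bond=60.5681
V0=2.2976

The replicating-portfolio and risk-neutral prices coincide; use p* = (1.14−0.74)/(1.16−0.74) = 0.9524 for the latter.
Terminal payoffs: V(3,0)=25.0000, V(3,1)=25.0000, V(3,2)=25.0000, V(3,3)=0.0000
  t=2,j=0: stock 85.4256 → up 99.0937 (V=25.0000), down 63.2149 (V=25.0000). Price 21.9298; hedge Δ=0.0000, bond B=21.9298.
  t=2,j=1: stock 133.9104 → up 155.3361 (V=25.0000), down 99.0937 (V=25.0000). Price 21.9298; hedge Δ=0.0000, bond B=21.9298.
  t=2,j=2: stock 209.9136 → up 243.4998 (V=0.0000), down 155.3361 (V=25.0000). Price 1.0443; hedge Δ=-0.2836, bond B=60.5681.
  t=1,j=0: stock 115.4400 → up 133.9104 (V=21.9298), down 85.4256 (V=21.9298). Price 19.2367; hedge Δ=0.0000, bond B=19.2367.
  t=1,j=1: stock 180.9600 → up 209.9136 (V=1.0443), down 133.9104 (V=21.9298). Price 1.7884; hedge Δ=-0.2748, bond B=51.5159.
  t=0,j=0: stock 156.0000 → up 180.9600 (V=1.7884), down 115.4400 (V=19.2367). Price 2.2976; hedge Δ=-0.2663, bond B=43.8411.
Root portfolio cost Δ·156+B reproduces V0=2.2976.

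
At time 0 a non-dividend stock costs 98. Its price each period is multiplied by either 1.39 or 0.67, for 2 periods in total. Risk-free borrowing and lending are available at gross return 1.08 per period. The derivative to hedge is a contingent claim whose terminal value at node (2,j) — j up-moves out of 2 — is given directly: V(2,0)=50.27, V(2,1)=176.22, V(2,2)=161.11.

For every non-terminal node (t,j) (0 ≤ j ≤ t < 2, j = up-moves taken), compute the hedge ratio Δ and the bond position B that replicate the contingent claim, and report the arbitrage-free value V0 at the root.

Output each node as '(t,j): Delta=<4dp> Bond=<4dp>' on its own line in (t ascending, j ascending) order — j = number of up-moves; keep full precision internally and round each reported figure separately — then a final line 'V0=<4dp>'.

(0,0): Delta=0.5987 Bond=68.1890
(1,0): Delta=2.6642 Bond=-61.9754
(1,1): Delta=-0.1541 Bond=176.1858
V0=126.8621

No-arbitrage ⇒ martingale measure with p* = (R−d)/(u−d) = 0.5694.
Terminal payoffs: V(2,0)=50.2700, V(2,1)=176.2200, V(2,2)=161.1100
Node (1,0) S=65.6600: V=(p*·176.2200+(1−p*)·50.2700)/1.08=112.9551; Δ=(176.2200−50.2700)/(91.2674−43.9922)=2.6642; B=V−Δ·S=-61.9754
Node (1,1) S=136.2200: V=(p*·161.1100+(1−p*)·176.2200)/1.08=155.1997; Δ=(161.1100−176.2200)/(189.3458−91.2674)=-0.1541; B=V−Δ·S=176.1858
Node (0,0) S=98.0000: V=(p*·155.1997+(1−p*)·112.9551)/1.08=126.8621; Δ=(155.1997−112.9551)/(136.2200−65.6600)=0.5987; B=V−Δ·S=68.1890
Root portfolio cost Δ·98+B reproduces V0=126.8621.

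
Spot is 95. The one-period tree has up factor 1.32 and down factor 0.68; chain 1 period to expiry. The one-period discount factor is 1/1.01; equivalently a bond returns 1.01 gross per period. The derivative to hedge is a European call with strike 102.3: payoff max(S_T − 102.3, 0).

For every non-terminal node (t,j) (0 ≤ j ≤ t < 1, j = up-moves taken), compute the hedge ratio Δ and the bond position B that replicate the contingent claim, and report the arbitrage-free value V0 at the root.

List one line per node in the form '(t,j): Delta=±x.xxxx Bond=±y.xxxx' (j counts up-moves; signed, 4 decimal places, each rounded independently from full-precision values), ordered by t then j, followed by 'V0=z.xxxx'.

Risk-neutral probability p* = (R−d)/(u−d) = (1.01−0.68)/(1.32−0.68) = 0.5156.
At expiry t=1: V(1,0)=0.0000, V(1,1)=23.1000
  t=0,j=0: stock 95.0000 → up 125.4000 (V=23.1000), down 64.6000 (V=0.0000). Price 11.7930; hedge Δ=0.3799, bond B=-24.3007.
Each (Δ,B) replicates both successor values, so the strategy is self-financing and V0 is arbitrage-free.

(0,0): Delta=0.3799 Bond=-24.3007
V0=11.7930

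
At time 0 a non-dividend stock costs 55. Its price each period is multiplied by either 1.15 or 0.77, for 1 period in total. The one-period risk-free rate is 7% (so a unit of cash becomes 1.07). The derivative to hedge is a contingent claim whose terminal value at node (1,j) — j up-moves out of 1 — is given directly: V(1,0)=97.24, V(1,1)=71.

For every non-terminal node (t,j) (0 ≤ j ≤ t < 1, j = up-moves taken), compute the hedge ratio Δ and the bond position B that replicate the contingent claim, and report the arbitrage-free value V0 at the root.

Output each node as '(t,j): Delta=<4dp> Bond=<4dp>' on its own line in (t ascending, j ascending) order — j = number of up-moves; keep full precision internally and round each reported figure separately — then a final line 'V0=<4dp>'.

No-arbitrage ⇒ martingale measure with p* = (R−d)/(u−d) = 0.7895.
At expiry t=1: V(1,0)=97.2400, V(1,1)=71.0000
  t=0,j=0: stock 55.0000 → up 63.2500 (V=71.0000), down 42.3500 (V=97.2400). Price 71.5180; hedge Δ=-1.2555, bond B=140.5706.
Root portfolio cost Δ·55+B reproduces V0=71.5180.

(0,0): Delta=-1.2555 Bond=140.5706
V0=71.5180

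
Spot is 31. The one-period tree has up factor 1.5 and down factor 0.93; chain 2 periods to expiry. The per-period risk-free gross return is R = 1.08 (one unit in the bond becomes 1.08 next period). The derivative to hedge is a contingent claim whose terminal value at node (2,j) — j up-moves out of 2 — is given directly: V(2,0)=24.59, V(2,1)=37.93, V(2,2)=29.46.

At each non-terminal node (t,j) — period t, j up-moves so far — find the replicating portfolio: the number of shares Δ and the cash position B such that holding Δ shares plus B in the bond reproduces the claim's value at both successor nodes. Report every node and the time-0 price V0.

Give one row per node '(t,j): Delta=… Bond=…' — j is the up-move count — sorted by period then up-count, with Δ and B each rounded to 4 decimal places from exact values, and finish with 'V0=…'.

(0,0): Delta=0.3983 Bond=13.4599
(1,0): Delta=0.8118 Bond=2.6155
(1,1): Delta=-0.3196 Bond=47.9162
V0=25.8065

Since d<R<u, set p* = (R−d)/(u−d) = 0.2632; price each node as the discounted p*-expectation of its children.
Terminal values V(2,·): V(2,0)=24.5900, V(2,1)=37.9300, V(2,2)=29.4600
Node (1,0) S=28.8300: V=(p*·37.9300+(1−p*)·24.5900)/1.08=26.0190; Δ=(37.9300−24.5900)/(43.2450−26.8119)=0.8118; B=V−Δ·S=2.6155
Node (1,1) S=46.5000: V=(p*·29.4600+(1−p*)·37.9300)/1.08=33.0565; Δ=(29.4600−37.9300)/(69.7500−43.2450)=-0.3196; B=V−Δ·S=47.9162
Node (0,0) S=31.0000: V=(p*·33.0565+(1−p*)·26.0190)/1.08=25.8065; Δ=(33.0565−26.0190)/(46.5000−28.8300)=0.3983; B=V−Δ·S=13.4599
Self-financing check: at every node Δ·S+B equals the discounted successor values.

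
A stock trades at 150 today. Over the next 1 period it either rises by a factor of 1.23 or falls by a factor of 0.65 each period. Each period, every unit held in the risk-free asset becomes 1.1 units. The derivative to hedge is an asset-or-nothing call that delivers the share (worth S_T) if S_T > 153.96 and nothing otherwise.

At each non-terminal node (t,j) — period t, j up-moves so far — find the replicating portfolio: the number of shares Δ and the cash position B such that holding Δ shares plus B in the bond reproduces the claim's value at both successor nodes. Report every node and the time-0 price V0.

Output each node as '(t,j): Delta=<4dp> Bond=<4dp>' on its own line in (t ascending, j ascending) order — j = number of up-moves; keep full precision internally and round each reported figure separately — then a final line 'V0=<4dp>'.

Since d<R<u, set p* = (R−d)/(u−d) = 0.7759; price each node as the discounted p*-expectation of its children.
Payoff layer (t=1): V(1,0)=0.0000, V(1,1)=184.5000
Node (0,0) S=150.0000: V=(p*·184.5000+(1−p*)·0.0000)/1.1=130.1332; Δ=(184.5000−0.0000)/(184.5000−97.5000)=2.1207; B=V−Δ·S=-187.9702
Check: Δ(0,0)·S0 + B(0,0) = 130.1332 = V0.

(0,0): Delta=2.1207 Bond=-187.9702
V0=130.1332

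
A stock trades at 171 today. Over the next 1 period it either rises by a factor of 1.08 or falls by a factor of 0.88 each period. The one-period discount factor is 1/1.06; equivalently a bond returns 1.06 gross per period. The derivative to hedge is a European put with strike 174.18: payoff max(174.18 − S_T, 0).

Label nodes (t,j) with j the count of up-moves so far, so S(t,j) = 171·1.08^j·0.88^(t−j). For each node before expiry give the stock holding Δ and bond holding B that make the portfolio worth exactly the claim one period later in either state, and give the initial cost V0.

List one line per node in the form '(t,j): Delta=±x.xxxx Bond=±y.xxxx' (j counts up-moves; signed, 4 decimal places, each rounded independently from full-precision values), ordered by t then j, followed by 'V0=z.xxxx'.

Risk-neutral probability p* = (R−d)/(u−d) = (1.06−0.88)/(1.08−0.88) = 0.9000.
Terminal payoffs: V(1,0)=23.7000, V(1,1)=0.0000
  t=0,j=0: stock 171.0000 → up 184.6800 (V=0.0000), down 150.4800 (V=23.7000). Price 2.2358; hedge Δ=-0.6930, bond B=120.7358.
Self-financing check: at every node Δ·S+B equals the discounted successor values.

(0,0): Delta=-0.6930 Bond=120.7358
V0=2.2358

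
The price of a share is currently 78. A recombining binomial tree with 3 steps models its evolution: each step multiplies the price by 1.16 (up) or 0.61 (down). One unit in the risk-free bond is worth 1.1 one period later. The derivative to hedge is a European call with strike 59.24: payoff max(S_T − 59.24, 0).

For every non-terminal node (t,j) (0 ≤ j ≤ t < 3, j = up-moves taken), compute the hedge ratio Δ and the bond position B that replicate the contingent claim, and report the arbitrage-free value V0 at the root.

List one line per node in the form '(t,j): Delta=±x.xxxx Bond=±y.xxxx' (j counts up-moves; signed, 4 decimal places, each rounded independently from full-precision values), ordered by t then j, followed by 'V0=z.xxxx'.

Under the risk-neutral measure, an up-move has probability p* = (R−d)/(u−d) = 0.8909 and values discount at R = 1.1.
Terminal payoffs: V(3,0)=0.0000, V(3,1)=0.0000, V(3,2)=4.7836, V(3,3)=62.5099
(2,0): S=29.0238. Δ = (V_up−V_dn)/(S_up−S_dn) = (0.0000−0.0000)/(33.6676−17.7045) = 0.0000. V = [p*·0.0000 + (1−p*)·0.0000]/1.1 = 0.0000. B = V − Δ·S = 0.0000.
(2,1): S=55.1928. Δ = (V_up−V_dn)/(S_up−S_dn) = (4.7836−0.0000)/(64.0236−33.6676) = 0.1576. V = [p*·4.7836 + (1−p*)·0.0000]/1.1 = 3.8744. B = V − Δ·S = -4.8232.
(2,2): S=104.9568. Δ = (V_up−V_dn)/(S_up−S_dn) = (62.5099−4.7836)/(121.7499−64.0236) = 1.0000. V = [p*·62.5099 + (1−p*)·4.7836]/1.1 = 51.1023. B = V − Δ·S = -53.8545.
(1,0): S=47.5800. Δ = (V_up−V_dn)/(S_up−S_dn) = (3.8744−0.0000)/(55.1928−29.0238) = 0.1481. V = [p*·3.8744 + (1−p*)·0.0000]/1.1 = 3.1379. B = V − Δ·S = -3.9064.
(1,1): S=90.4800. Δ = (V_up−V_dn)/(S_up−S_dn) = (51.1023−3.8744)/(104.9568−55.1928) = 0.9490. V = [p*·51.1023 + (1−p*)·3.8744]/1.1 = 41.7728. B = V − Δ·S = -44.0961.
(0,0): S=78.0000. Δ = (V_up−V_dn)/(S_up−S_dn) = (41.7728−3.1379)/(90.4800−47.5800) = 0.9006. V = [p*·41.7728 + (1−p*)·3.1379]/1.1 = 34.1437. B = V − Δ·S = -36.1016.
The time-0 hedge costs 34.1437, which is the no-arbitrage price.

(0,0): Delta=0.9006 Bond=-36.1016
(1,0): Delta=0.1481 Bond=-3.9064
(1,1): Delta=0.9490 Bond=-44.0961
(2,0): Delta=0.0000 Bond=0.0000
(2,1): Delta=0.1576 Bond=-4.8232
(2,2): Delta=1.0000 Bond=-53.8545
V0=34.1437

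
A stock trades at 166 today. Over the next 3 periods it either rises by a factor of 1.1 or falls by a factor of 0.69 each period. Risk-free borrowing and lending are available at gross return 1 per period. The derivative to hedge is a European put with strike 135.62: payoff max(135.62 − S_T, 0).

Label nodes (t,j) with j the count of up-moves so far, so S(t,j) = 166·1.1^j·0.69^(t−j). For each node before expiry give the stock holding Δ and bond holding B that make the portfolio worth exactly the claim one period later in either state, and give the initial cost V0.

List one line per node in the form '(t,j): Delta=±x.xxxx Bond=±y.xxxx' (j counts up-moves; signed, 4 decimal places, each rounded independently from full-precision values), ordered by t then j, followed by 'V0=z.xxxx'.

Risk-neutral probability p* = (R−d)/(u−d) = (1−0.69)/(1.1−0.69) = 0.7561.
Payoff layer (t=3): V(3,0)=81.0875, V(3,1)=48.6841, V(3,2)=0.0000, V(3,3)=0.0000
(2,0): S=79.0326. Δ = (V_up−V_dn)/(S_up−S_dn) = (48.6841−81.0875)/(86.9359−54.5325) = -1.0000. V = [p*·48.6841 + (1−p*)·81.0875]/1 = 56.5874. B = V − Δ·S = 135.6200.
(2,1): S=125.9940. Δ = (V_up−V_dn)/(S_up−S_dn) = (0.0000−48.6841)/(138.5934−86.9359) = -0.9424. V = [p*·0.0000 + (1−p*)·48.6841]/1 = 11.8742. B = V − Δ·S = 130.6160.
(2,2): S=200.8600. Δ = (V_up−V_dn)/(S_up−S_dn) = (0.0000−0.0000)/(220.9460−138.5934) = 0.0000. V = [p*·0.0000 + (1−p*)·0.0000]/1 = 0.0000. B = V − Δ·S = 0.0000.
(1,0): S=114.5400. Δ = (V_up−V_dn)/(S_up−S_dn) = (11.8742−56.5874)/(125.9940−79.0326) = -0.9521. V = [p*·11.8742 + (1−p*)·56.5874]/1 = 22.7798. B = V − Δ·S = 131.8365.
(1,1): S=182.6000. Δ = (V_up−V_dn)/(S_up−S_dn) = (0.0000−11.8742)/(200.8600−125.9940) = -0.1586. V = [p*·0.0000 + (1−p*)·11.8742]/1 = 2.8961. B = V − Δ·S = 31.8576.
(0,0): S=166.0000. Δ = (V_up−V_dn)/(S_up−S_dn) = (2.8961−22.7798)/(182.6000−114.5400) = -0.2921. V = [p*·2.8961 + (1−p*)·22.7798]/1 = 7.7458. B = V − Δ·S = 56.2427.
Root portfolio cost Δ·166+B reproduces V0=7.7458.

(0,0): Delta=-0.2921 Bond=56.2427
(1,0): Delta=-0.9521 Bond=131.8365
(1,1): Delta=-0.1586 Bond=31.8576
(2,0): Delta=-1.0000 Bond=135.6200
(2,1): Delta=-0.9424 Bond=130.6160
(2,2): Delta=0.0000 Bond=0.0000
V0=7.7458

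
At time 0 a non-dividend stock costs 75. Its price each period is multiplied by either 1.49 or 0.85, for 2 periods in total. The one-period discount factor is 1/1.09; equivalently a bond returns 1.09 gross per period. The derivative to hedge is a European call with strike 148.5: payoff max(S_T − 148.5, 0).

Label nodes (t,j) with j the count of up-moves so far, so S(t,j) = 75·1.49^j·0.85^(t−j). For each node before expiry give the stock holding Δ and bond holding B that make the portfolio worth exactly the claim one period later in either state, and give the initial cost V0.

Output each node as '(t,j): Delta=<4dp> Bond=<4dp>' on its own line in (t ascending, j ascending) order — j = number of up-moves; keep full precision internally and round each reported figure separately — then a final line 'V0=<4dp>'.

Under the risk-neutral measure, an up-move has probability p* = (R−d)/(u−d) = 0.3750 and values discount at R = 1.09.
Payoff layer (t=2): V(2,0)=0.0000, V(2,1)=0.0000, V(2,2)=18.0075
(1,0): S=63.7500. Δ = (V_up−V_dn)/(S_up−S_dn) = (0.0000−0.0000)/(94.9875−54.1875) = 0.0000. V = [p*·0.0000 + (1−p*)·0.0000]/1.09 = 0.0000. B = V − Δ·S = 0.0000.
(1,1): S=111.7500. Δ = (V_up−V_dn)/(S_up−S_dn) = (18.0075−0.0000)/(166.5075−94.9875) = 0.2518. V = [p*·18.0075 + (1−p*)·0.0000]/1.09 = 6.1952. B = V − Δ·S = -21.9415.
(0,0): S=75.0000. Δ = (V_up−V_dn)/(S_up−S_dn) = (6.1952−0.0000)/(111.7500−63.7500) = 0.1291. V = [p*·6.1952 + (1−p*)·0.0000]/1.09 = 2.1314. B = V − Δ·S = -7.5487.
Each (Δ,B) replicates both successor values, so the strategy is self-financing and V0 is arbitrage-free.

(0,0): Delta=0.1291 Bond=-7.5487
(1,0): Delta=0.0000 Bond=0.0000
(1,1): Delta=0.2518 Bond=-21.9415
V0=2.1314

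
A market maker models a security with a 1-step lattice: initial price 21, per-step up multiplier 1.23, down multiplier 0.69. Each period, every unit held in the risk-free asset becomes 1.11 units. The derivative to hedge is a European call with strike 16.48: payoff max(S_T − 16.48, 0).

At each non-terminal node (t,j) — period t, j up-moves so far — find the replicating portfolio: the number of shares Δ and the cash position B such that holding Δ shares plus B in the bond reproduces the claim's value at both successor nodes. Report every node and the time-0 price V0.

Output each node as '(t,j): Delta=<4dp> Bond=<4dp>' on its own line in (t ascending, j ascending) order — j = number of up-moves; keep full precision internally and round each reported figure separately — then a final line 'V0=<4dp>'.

The replicating-portfolio and risk-neutral prices coincide; use p* = (1.11−0.69)/(1.23−0.69) = 0.7778 for the latter.
Terminal payoffs: V(1,0)=0.0000, V(1,1)=9.3500
  t=0,j=0: stock 21.0000 → up 25.8300 (V=9.3500), down 14.4900 (V=0.0000). Price 6.5516; hedge Δ=0.8245, bond B=-10.7633.
Each (Δ,B) replicates both successor values, so the strategy is self-financing and V0 is arbitrage-free.

(0,0): Delta=0.8245 Bond=-10.7633
V0=6.5516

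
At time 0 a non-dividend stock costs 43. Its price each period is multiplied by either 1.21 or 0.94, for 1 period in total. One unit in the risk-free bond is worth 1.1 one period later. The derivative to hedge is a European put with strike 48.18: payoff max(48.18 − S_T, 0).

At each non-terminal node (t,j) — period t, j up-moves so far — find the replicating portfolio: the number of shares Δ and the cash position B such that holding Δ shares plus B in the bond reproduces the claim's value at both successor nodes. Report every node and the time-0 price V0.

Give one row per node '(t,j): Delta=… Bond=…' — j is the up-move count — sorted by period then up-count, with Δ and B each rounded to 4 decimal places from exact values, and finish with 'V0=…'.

(0,0): Delta=-0.6684 Bond=31.6148
V0=2.8741

Since d<R<u, set p* = (R−d)/(u−d) = 0.5926; price each node as the discounted p*-expectation of its children.
Payoff layer (t=1): V(1,0)=7.7600, V(1,1)=0.0000
Node (0,0) S=43.0000: V=(p*·0.0000+(1−p*)·7.7600)/1.1=2.8741; Δ=(0.0000−7.7600)/(52.0300−40.4200)=-0.6684; B=V−Δ·S=31.6148
Self-financing check: at every node Δ·S+B equals the discounted successor values.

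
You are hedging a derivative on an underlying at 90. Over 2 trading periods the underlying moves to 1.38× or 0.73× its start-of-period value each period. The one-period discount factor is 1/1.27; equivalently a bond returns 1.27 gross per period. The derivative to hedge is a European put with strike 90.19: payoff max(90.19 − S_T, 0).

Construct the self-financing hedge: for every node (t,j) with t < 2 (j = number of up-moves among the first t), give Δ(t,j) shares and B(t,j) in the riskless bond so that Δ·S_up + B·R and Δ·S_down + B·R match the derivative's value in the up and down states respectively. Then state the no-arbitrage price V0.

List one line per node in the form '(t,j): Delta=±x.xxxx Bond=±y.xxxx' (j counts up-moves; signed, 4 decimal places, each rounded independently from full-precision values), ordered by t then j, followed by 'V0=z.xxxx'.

(0,0): Delta=-0.0962 Bond=9.4069
(1,0): Delta=-0.9889 Bond=70.5948
(1,1): Delta=0.0000 Bond=0.0000
V0=0.7498

Since d<R<u, set p* = (R−d)/(u−d) = 0.8308; price each node as the discounted p*-expectation of its children.
At expiry t=2: V(2,0)=42.2290, V(2,1)=0.0000, V(2,2)=0.0000
Node (1,0) S=65.7000: V=(p*·0.0000+(1−p*)·42.2290)/1.27=5.6271; Δ=(0.0000−42.2290)/(90.6660−47.9610)=-0.9889; B=V−Δ·S=70.5948
Node (1,1) S=124.2000: V=(p*·0.0000+(1−p*)·0.0000)/1.27=0.0000; Δ=(0.0000−0.0000)/(171.3960−90.6660)=0.0000; B=V−Δ·S=0.0000
Node (0,0) S=90.0000: V=(p*·0.0000+(1−p*)·5.6271)/1.27=0.7498; Δ=(0.0000−5.6271)/(124.2000−65.7000)=-0.0962; B=V−Δ·S=9.4069
Root portfolio cost Δ·90+B reproduces V0=0.7498.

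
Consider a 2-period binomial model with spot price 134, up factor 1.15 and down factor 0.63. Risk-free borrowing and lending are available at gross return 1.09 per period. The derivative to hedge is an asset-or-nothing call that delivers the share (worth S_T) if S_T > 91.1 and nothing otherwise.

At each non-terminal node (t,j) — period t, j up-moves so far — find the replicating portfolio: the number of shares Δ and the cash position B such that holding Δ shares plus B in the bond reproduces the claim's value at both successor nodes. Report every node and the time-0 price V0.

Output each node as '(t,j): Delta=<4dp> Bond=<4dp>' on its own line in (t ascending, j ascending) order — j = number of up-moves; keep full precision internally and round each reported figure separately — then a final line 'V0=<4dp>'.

Under the risk-neutral measure, an up-move has probability p* = (R−d)/(u−d) = 0.8846 and values discount at R = 1.09.
Terminal values V(2,·): V(2,0)=0.0000, V(2,1)=97.0830, V(2,2)=177.2150
(1,0): S=84.4200. Δ = (V_up−V_dn)/(S_up−S_dn) = (97.0830−0.0000)/(97.0830−53.1846) = 2.2115. V = [p*·97.0830 + (1−p*)·0.0000]/1.09 = 78.7900. B = V − Δ·S = -107.9081.
(1,1): S=154.1000. Δ = (V_up−V_dn)/(S_up−S_dn) = (177.2150−97.0830)/(177.2150−97.0830) = 1.0000. V = [p*·177.2150 + (1−p*)·97.0830]/1.09 = 154.1000. B = V − Δ·S = 0.0000.
(0,0): S=134.0000. Δ = (V_up−V_dn)/(S_up−S_dn) = (154.1000−78.7900)/(154.1000−84.4200) = 1.0808. V = [p*·154.1000 + (1−p*)·78.7900]/1.09 = 133.4040. B = V − Δ·S = -11.4229.
Check: Δ(0,0)·S0 + B(0,0) = 133.4040 = V0.

(0,0): Delta=1.0808 Bond=-11.4229
(1,0): Delta=2.2115 Bond=-107.9081
(1,1): Delta=1.0000 Bond=0.0000
V0=133.4040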